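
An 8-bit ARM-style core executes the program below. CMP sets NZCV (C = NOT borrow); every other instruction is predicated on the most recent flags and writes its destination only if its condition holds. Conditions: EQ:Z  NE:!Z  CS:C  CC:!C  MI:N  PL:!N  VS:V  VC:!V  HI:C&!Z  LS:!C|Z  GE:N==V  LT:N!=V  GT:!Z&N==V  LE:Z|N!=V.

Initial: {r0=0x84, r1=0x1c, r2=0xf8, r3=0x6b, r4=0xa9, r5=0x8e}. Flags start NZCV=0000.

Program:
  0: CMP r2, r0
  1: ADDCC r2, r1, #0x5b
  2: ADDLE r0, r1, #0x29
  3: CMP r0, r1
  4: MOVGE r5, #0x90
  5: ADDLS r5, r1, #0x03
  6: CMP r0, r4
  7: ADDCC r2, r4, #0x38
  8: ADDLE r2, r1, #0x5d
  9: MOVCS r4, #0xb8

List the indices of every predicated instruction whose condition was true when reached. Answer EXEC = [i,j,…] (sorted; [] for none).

0: ✓ CMP  NZCV=0010
1: · ADDCC
2: · ADDLE
3: ✓ CMP  NZCV=0011
4: · MOVGE
5: · ADDLS
6: ✓ CMP  NZCV=1000
7: ✓ ADDCC  r2←0xe1
8: ✓ ADDLE  r2←0x79
9: · MOVCS

EXEC = [7,8]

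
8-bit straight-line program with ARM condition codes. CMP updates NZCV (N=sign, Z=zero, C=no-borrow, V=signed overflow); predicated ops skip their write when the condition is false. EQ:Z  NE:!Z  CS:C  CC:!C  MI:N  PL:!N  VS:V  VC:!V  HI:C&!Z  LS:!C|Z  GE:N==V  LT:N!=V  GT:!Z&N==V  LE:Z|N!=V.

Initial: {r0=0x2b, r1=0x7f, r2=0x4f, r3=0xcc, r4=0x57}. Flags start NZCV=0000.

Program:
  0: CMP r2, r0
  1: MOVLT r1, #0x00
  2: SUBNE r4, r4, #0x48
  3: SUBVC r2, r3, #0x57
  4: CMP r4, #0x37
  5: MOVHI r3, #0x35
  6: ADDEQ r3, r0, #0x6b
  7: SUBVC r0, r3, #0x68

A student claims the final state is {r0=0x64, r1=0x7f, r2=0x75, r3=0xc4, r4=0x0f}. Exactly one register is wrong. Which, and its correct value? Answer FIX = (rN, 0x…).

FIX = (r3, 0xcc)

[0] flags=0010 → (cmp)
[1] flags=0010 LT?F → skip
[2] flags=0010 NE?T → r4=0x0f
[3] flags=0010 VC?T → r2=0x75
[4] flags=1000 → (cmp)
[5] flags=1000 HI?F → skip
[6] flags=1000 EQ?F → skip
[7] flags=1000 VC?T → r0=0x64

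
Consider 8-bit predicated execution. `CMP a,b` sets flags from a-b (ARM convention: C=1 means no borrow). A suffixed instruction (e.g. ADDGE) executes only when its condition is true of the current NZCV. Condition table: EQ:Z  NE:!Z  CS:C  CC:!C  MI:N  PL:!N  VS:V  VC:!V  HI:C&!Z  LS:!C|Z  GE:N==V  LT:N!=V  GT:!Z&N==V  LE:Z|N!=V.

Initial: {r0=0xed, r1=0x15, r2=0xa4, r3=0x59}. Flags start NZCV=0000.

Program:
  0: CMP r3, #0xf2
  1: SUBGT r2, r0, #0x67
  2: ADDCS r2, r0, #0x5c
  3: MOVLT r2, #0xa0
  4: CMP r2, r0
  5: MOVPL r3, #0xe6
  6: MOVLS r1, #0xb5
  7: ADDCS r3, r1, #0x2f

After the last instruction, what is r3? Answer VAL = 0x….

0: ✓ CMP  NZCV=0000
1: ✓ SUBGT  r2←0x86
2: · ADDCS
3: · MOVLT
4: ✓ CMP  NZCV=1000
5: · MOVPL
6: ✓ MOVLS  r1←0xb5
7: · ADDCS

VAL = 0x59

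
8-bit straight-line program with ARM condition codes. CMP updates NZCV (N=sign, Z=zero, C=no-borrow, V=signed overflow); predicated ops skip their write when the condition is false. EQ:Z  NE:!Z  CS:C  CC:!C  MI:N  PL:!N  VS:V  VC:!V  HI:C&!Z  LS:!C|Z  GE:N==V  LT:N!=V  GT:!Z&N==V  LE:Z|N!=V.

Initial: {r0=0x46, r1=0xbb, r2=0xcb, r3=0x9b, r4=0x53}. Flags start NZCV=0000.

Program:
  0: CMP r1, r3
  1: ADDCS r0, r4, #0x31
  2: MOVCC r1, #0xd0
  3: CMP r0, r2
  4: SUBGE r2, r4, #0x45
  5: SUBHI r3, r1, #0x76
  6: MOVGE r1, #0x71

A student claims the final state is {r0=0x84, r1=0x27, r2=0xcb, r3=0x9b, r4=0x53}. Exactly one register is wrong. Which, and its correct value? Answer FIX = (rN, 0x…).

FIX = (r1, 0xbb)

[0] flags=0010 → (cmp)
[1] flags=0010 CS?T → r0=0x84
[2] flags=0010 CC?F → skip
[3] flags=1000 → (cmp)
[4] flags=1000 GE?F → skip
[5] flags=1000 HI?F → skip
[6] flags=1000 GE?F → skip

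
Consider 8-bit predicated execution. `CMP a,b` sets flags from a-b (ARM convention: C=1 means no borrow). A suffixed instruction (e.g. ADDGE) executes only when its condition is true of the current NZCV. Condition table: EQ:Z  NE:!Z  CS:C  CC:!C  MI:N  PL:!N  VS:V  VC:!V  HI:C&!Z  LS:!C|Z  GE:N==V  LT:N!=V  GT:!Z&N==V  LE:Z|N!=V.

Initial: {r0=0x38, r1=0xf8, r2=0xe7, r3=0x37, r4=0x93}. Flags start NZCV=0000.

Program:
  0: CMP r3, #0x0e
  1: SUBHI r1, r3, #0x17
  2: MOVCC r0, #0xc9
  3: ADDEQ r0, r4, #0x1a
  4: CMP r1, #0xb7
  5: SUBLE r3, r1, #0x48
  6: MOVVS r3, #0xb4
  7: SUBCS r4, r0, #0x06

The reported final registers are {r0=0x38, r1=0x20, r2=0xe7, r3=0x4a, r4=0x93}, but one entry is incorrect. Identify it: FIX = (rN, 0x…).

0: ✓ CMP  NZCV=0010
1: ✓ SUBHI  r1←0x20
2: · MOVCC
3: · ADDEQ
4: ✓ CMP  NZCV=0000
5: · SUBLE
6: · MOVVS
7: · SUBCS

FIX = (r3, 0x37)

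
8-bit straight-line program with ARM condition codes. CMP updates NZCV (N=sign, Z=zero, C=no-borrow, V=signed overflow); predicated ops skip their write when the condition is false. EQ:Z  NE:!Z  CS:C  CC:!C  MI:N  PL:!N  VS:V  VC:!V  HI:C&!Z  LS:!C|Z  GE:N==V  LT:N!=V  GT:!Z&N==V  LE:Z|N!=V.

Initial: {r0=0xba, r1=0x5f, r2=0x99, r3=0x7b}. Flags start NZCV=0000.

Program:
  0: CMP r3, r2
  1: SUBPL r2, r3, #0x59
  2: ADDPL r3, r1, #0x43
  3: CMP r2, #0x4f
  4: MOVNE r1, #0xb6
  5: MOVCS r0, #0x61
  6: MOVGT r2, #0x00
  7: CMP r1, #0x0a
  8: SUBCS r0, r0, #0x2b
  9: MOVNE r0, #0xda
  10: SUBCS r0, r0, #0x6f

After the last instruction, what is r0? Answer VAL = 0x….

VAL = 0x6b

[0] flags=1001 → (cmp)
[1] flags=1001 PL?F → skip
[2] flags=1001 PL?F → skip
[3] flags=0011 → (cmp)
[4] flags=0011 NE?T → r1=0xb6
[5] flags=0011 CS?T → r0=0x61
[6] flags=0011 GT?F → skip
[7] flags=1010 → (cmp)
[8] flags=1010 CS?T → r0=0x36
[9] flags=1010 NE?T → r0=0xda
[10] flags=1010 CS?T → r0=0x6b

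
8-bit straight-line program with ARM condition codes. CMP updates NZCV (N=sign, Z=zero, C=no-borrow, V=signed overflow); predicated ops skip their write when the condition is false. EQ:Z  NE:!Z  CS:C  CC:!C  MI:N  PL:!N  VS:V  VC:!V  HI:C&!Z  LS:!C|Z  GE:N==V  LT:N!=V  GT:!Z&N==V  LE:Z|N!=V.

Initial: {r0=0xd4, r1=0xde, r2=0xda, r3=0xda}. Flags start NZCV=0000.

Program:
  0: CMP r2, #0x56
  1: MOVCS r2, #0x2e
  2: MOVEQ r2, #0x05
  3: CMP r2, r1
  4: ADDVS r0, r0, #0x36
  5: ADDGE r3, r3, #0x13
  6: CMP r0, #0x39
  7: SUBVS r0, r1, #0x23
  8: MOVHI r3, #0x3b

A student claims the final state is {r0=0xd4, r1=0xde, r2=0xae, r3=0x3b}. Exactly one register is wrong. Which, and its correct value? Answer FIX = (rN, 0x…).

FIX = (r2, 0x2e)

0: ✓ CMP  NZCV=1010
1: ✓ MOVCS  r2←0x2e
2: · MOVEQ
3: ✓ CMP  NZCV=0000
4: · ADDVS
5: ✓ ADDGE  r3←0xed
6: ✓ CMP  NZCV=1010
7: · SUBVS
8: ✓ MOVHI  r3←0x3b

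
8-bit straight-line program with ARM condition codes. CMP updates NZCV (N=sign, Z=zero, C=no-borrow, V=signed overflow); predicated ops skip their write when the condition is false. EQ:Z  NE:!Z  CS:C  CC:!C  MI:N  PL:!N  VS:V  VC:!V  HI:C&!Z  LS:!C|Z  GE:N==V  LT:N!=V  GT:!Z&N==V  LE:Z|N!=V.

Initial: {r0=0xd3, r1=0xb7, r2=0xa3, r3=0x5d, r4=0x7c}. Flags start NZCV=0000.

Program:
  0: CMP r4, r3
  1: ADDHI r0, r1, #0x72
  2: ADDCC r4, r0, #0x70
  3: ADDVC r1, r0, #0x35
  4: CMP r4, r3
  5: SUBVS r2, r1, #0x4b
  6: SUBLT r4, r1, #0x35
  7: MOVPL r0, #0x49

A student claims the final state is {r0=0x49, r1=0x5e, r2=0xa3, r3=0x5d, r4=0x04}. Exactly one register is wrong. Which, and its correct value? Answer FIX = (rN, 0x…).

FIX = (r4, 0x7c)

[0] flags=0010 → (cmp)
[1] flags=0010 HI?T → r0=0x29
[2] flags=0010 CC?F → skip
[3] flags=0010 VC?T → r1=0x5e
[4] flags=0010 → (cmp)
[5] flags=0010 VS?F → skip
[6] flags=0010 LT?F → skip
[7] flags=0010 PL?T → r0=0x49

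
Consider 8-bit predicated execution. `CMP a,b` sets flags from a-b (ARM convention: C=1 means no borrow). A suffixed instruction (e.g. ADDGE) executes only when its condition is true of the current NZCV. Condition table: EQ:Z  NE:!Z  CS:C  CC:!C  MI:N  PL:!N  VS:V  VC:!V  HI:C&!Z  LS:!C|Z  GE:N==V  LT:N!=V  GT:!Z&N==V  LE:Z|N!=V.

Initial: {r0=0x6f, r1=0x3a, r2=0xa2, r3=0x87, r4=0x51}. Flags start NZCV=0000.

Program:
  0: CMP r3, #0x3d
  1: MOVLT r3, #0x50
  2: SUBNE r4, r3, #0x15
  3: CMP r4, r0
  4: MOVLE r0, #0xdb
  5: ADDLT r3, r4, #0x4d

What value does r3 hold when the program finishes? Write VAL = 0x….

VAL = 0x88

0: ✓ CMP  NZCV=0011
1: ✓ MOVLT  r3←0x50
2: ✓ SUBNE  r4←0x3b
3: ✓ CMP  NZCV=1000
4: ✓ MOVLE  r0←0xdb
5: ✓ ADDLT  r3←0x88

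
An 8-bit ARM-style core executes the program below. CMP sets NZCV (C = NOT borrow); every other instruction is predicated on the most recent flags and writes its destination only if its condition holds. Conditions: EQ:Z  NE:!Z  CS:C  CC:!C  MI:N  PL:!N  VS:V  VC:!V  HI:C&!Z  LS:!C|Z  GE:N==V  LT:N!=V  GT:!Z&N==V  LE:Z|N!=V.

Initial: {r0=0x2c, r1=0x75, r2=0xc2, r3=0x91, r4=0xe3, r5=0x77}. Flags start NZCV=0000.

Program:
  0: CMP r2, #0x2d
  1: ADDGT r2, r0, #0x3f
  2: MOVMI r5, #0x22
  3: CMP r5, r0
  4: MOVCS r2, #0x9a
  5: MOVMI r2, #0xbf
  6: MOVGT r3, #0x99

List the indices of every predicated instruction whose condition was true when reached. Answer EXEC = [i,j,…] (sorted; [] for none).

EXEC = [2,5]

0: ✓ CMP  NZCV=1010
1: · ADDGT
2: ✓ MOVMI  r5←0x22
3: ✓ CMP  NZCV=1000
4: · MOVCS
5: ✓ MOVMI  r2←0xbf
6: · MOVGT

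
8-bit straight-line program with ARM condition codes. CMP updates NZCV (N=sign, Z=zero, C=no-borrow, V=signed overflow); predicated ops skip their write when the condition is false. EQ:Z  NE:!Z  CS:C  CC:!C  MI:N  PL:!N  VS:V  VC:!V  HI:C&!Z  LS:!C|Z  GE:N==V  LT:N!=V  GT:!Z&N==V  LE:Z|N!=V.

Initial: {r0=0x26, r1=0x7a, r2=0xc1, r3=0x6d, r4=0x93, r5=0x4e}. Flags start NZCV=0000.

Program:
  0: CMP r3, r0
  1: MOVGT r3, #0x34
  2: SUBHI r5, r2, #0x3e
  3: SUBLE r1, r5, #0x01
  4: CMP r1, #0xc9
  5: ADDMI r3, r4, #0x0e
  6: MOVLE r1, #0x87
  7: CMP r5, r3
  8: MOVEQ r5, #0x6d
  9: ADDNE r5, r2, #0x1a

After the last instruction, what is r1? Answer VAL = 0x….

VAL = 0x7a

[0] flags=0010 → (cmp)
[1] flags=0010 GT?T → r3=0x34
[2] flags=0010 HI?T → r5=0x83
[3] flags=0010 LE?F → skip
[4] flags=1001 → (cmp)
[5] flags=1001 MI?T → r3=0xa1
[6] flags=1001 LE?F → skip
[7] flags=1000 → (cmp)
[8] flags=1000 EQ?F → skip
[9] flags=1000 NE?T → r5=0xdb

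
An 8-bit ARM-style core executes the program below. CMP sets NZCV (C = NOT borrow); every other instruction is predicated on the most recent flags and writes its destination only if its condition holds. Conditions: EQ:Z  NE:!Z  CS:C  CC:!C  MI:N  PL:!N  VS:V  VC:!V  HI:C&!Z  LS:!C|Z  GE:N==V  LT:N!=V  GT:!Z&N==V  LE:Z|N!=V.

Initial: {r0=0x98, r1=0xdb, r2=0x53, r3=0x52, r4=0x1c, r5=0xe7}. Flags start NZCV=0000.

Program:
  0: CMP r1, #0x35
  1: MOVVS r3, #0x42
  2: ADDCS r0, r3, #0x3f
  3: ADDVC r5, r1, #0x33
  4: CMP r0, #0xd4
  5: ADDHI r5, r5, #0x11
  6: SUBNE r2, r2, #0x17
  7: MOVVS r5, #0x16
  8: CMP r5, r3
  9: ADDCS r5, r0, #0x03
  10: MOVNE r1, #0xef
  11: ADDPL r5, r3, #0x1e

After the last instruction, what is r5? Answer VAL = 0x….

[0] flags=1010 → (cmp)
[1] flags=1010 VS?F → skip
[2] flags=1010 CS?T → r0=0x91
[3] flags=1010 VC?T → r5=0x0e
[4] flags=1000 → (cmp)
[5] flags=1000 HI?F → skip
[6] flags=1000 NE?T → r2=0x3c
[7] flags=1000 VS?F → skip
[8] flags=1000 → (cmp)
[9] flags=1000 CS?F → skip
[10] flags=1000 NE?T → r1=0xef
[11] flags=1000 PL?F → skip

VAL = 0x0e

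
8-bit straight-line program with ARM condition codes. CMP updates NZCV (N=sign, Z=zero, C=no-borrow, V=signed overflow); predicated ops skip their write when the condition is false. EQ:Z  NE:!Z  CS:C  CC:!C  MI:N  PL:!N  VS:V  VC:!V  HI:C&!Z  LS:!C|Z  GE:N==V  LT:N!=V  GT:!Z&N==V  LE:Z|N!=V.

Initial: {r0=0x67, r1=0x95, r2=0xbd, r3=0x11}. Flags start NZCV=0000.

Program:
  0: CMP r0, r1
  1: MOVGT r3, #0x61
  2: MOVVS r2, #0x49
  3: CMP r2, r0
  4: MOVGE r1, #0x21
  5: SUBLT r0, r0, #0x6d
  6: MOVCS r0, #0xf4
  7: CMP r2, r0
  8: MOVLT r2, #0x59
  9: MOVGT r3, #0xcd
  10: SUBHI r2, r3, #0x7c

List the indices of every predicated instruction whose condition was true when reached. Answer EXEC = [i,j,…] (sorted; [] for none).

[0] flags=1001 → (cmp)
[1] flags=1001 GT?T → r3=0x61
[2] flags=1001 VS?T → r2=0x49
[3] flags=1000 → (cmp)
[4] flags=1000 GE?F → skip
[5] flags=1000 LT?T → r0=0xfa
[6] flags=1000 CS?F → skip
[7] flags=0000 → (cmp)
[8] flags=0000 LT?F → skip
[9] flags=0000 GT?T → r3=0xcd
[10] flags=0000 HI?F → skip

EXEC = [1,2,5,9]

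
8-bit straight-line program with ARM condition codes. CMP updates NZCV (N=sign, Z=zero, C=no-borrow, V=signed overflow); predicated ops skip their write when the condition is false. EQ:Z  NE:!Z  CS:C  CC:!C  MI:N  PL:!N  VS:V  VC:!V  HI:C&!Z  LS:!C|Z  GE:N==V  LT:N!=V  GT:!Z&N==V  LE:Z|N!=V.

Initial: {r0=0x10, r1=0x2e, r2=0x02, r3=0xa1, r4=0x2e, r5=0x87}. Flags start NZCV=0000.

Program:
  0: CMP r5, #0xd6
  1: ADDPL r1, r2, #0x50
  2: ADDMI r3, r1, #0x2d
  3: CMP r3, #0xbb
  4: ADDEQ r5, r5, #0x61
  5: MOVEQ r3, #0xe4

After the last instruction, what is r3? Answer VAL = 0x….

[0] flags=1000 → (cmp)
[1] flags=1000 PL?F → skip
[2] flags=1000 MI?T → r3=0x5b
[3] flags=1001 → (cmp)
[4] flags=1001 EQ?F → skip
[5] flags=1001 EQ?F → skip

VAL = 0x5b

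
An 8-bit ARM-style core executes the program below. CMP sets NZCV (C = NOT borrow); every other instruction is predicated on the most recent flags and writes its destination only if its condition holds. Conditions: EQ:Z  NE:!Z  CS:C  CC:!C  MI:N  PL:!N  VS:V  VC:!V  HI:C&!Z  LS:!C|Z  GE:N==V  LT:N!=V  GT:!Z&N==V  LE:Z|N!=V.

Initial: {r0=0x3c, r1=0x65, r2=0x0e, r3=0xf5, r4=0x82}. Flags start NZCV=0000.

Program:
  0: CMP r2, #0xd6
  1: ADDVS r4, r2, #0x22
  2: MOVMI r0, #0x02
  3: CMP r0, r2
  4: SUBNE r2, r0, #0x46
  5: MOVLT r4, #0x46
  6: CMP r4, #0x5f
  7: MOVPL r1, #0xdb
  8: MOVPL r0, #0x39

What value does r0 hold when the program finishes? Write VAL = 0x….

VAL = 0x39

0: ✓ CMP  NZCV=0000
1: · ADDVS
2: · MOVMI
3: ✓ CMP  NZCV=0010
4: ✓ SUBNE  r2←0xf6
5: · MOVLT
6: ✓ CMP  NZCV=0011
7: ✓ MOVPL  r1←0xdb
8: ✓ MOVPL  r0←0x39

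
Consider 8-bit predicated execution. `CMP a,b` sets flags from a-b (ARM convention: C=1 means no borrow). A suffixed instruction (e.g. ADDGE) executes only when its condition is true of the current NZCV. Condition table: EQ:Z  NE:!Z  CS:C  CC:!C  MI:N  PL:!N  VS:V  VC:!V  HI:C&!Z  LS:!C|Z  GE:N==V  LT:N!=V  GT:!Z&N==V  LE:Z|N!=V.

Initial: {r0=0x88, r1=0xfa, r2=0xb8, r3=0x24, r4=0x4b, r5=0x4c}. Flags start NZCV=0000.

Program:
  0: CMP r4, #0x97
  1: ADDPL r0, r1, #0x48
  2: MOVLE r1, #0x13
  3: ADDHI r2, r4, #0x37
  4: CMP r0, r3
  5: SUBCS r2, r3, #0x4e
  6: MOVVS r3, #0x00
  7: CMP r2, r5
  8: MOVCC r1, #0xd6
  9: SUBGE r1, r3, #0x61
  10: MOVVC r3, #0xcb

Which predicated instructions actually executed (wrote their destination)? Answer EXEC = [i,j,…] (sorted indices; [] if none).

[0] flags=1001 → (cmp)
[1] flags=1001 PL?F → skip
[2] flags=1001 LE?F → skip
[3] flags=1001 HI?F → skip
[4] flags=0011 → (cmp)
[5] flags=0011 CS?T → r2=0xd6
[6] flags=0011 VS?T → r3=0x00
[7] flags=1010 → (cmp)
[8] flags=1010 CC?F → skip
[9] flags=1010 GE?F → skip
[10] flags=1010 VC?T → r3=0xcb

EXEC = [5,6,10]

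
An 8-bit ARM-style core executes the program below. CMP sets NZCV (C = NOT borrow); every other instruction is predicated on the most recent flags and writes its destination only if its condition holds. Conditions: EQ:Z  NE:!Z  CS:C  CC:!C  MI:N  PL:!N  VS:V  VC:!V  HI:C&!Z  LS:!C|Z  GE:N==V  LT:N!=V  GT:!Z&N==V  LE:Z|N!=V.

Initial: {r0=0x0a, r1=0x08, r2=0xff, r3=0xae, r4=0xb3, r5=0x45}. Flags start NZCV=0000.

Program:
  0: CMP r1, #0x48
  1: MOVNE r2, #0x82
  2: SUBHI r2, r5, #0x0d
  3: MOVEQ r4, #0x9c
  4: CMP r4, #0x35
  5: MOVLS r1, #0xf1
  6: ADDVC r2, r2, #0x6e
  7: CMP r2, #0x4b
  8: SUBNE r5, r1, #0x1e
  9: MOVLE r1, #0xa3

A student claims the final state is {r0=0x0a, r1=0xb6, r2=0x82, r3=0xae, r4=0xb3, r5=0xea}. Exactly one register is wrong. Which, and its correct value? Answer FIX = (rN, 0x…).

0: ✓ CMP  NZCV=1000
1: ✓ MOVNE  r2←0x82
2: · SUBHI
3: · MOVEQ
4: ✓ CMP  NZCV=0011
5: · MOVLS
6: · ADDVC
7: ✓ CMP  NZCV=0011
8: ✓ SUBNE  r5←0xea
9: ✓ MOVLE  r1←0xa3

FIX = (r1, 0xa3)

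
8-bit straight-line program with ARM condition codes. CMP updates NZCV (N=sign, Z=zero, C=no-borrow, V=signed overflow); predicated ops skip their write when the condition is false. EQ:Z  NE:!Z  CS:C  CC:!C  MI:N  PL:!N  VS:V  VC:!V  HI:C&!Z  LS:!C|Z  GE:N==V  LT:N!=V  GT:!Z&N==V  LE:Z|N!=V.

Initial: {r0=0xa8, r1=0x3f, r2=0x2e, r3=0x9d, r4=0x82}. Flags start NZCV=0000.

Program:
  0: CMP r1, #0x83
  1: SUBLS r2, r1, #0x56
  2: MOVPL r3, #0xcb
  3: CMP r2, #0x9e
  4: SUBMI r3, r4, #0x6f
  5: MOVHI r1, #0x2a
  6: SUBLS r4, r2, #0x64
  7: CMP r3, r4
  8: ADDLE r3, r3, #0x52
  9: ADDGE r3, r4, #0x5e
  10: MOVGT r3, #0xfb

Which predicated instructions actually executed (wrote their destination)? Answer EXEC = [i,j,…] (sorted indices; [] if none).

[0] flags=1001 → (cmp)
[1] flags=1001 LS?T → r2=0xe9
[2] flags=1001 PL?F → skip
[3] flags=0010 → (cmp)
[4] flags=0010 MI?F → skip
[5] flags=0010 HI?T → r1=0x2a
[6] flags=0010 LS?F → skip
[7] flags=0010 → (cmp)
[8] flags=0010 LE?F → skip
[9] flags=0010 GE?T → r3=0xe0
[10] flags=0010 GT?T → r3=0xfb

EXEC = [1,5,9,10]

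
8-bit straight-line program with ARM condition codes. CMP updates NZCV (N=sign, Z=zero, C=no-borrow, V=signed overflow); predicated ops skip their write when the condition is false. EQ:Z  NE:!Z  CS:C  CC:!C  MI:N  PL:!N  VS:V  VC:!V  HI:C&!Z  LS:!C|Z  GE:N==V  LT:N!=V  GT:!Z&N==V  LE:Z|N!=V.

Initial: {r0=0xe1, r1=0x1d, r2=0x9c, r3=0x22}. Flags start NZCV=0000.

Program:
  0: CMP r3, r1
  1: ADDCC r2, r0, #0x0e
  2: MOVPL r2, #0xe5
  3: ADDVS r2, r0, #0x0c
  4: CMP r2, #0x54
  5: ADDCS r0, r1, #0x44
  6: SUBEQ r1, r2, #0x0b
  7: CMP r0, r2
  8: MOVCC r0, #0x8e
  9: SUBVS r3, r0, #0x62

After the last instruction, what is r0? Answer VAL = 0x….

VAL = 0x8e

[0] flags=0010 → (cmp)
[1] flags=0010 CC?F → skip
[2] flags=0010 PL?T → r2=0xe5
[3] flags=0010 VS?F → skip
[4] flags=1010 → (cmp)
[5] flags=1010 CS?T → r0=0x61
[6] flags=1010 EQ?F → skip
[7] flags=0000 → (cmp)
[8] flags=0000 CC?T → r0=0x8e
[9] flags=0000 VS?F → skip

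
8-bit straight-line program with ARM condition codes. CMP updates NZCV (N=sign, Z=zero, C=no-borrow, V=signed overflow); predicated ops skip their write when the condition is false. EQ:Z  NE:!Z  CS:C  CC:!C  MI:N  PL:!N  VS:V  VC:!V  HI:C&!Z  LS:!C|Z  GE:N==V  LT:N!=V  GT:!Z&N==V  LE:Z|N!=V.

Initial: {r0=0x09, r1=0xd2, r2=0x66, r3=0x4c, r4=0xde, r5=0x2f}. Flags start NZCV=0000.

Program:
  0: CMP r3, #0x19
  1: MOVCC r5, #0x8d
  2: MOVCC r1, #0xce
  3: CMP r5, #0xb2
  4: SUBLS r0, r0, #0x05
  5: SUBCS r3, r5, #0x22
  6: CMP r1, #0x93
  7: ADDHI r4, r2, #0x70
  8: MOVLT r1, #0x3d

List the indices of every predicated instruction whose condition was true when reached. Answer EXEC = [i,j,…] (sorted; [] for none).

EXEC = [4,7]

[0] flags=0010 → (cmp)
[1] flags=0010 CC?F → skip
[2] flags=0010 CC?F → skip
[3] flags=0000 → (cmp)
[4] flags=0000 LS?T → r0=0x04
[5] flags=0000 CS?F → skip
[6] flags=0010 → (cmp)
[7] flags=0010 HI?T → r4=0xd6
[8] flags=0010 LT?F → skip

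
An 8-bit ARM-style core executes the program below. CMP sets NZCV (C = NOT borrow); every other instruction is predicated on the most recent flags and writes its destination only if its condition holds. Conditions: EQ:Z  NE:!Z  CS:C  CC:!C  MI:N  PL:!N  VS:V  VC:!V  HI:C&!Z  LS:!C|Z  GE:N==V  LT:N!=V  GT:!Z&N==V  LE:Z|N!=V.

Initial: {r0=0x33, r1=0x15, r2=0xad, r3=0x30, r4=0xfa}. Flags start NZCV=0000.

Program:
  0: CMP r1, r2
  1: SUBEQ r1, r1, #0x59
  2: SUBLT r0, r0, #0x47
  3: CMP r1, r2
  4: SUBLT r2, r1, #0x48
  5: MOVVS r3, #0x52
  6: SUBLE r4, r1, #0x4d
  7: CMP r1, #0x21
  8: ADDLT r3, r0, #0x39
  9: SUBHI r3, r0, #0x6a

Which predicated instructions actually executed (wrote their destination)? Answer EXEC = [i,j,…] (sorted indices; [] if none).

EXEC = [8]

[0] flags=0000 → (cmp)
[1] flags=0000 EQ?F → skip
[2] flags=0000 LT?F → skip
[3] flags=0000 → (cmp)
[4] flags=0000 LT?F → skip
[5] flags=0000 VS?F → skip
[6] flags=0000 LE?F → skip
[7] flags=1000 → (cmp)
[8] flags=1000 LT?T → r3=0x6c
[9] flags=1000 HI?F → skip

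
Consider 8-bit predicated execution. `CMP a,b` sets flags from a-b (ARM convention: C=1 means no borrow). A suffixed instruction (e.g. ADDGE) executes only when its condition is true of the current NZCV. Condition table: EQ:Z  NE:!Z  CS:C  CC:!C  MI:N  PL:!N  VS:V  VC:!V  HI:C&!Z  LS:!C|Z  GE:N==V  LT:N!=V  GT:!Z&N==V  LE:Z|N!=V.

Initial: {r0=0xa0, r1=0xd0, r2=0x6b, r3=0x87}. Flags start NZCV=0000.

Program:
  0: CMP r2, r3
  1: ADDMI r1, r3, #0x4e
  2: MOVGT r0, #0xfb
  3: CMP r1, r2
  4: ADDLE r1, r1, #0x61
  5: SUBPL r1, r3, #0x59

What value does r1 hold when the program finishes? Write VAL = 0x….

0: ✓ CMP  NZCV=1001
1: ✓ ADDMI  r1←0xd5
2: ✓ MOVGT  r0←0xfb
3: ✓ CMP  NZCV=0011
4: ✓ ADDLE  r1←0x36
5: ✓ SUBPL  r1←0x2e

VAL = 0x2e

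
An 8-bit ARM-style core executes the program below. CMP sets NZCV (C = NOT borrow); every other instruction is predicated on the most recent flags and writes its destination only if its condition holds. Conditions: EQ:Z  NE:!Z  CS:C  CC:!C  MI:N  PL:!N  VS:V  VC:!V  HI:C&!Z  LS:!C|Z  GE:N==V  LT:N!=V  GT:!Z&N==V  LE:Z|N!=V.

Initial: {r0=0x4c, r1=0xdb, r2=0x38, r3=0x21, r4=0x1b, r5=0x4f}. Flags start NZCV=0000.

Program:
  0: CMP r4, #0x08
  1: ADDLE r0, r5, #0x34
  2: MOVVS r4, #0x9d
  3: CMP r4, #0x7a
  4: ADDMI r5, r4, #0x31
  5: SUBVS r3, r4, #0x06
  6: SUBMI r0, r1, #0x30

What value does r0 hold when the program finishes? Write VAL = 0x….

VAL = 0xab

[0] flags=0010 → (cmp)
[1] flags=0010 LE?F → skip
[2] flags=0010 VS?F → skip
[3] flags=1000 → (cmp)
[4] flags=1000 MI?T → r5=0x4c
[5] flags=1000 VS?F → skip
[6] flags=1000 MI?T → r0=0xab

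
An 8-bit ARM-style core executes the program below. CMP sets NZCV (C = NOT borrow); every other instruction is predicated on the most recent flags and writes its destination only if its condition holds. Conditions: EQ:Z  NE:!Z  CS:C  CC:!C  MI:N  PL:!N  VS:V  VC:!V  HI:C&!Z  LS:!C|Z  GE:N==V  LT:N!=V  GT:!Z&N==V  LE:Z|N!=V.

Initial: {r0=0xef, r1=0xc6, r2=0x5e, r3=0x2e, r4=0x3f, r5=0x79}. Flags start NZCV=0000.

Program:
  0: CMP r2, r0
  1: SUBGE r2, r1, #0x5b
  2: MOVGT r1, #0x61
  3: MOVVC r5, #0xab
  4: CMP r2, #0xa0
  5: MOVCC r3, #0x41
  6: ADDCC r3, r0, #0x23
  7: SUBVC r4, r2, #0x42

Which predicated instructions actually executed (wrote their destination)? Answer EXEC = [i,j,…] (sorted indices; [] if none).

EXEC = [1,2,3,5,6]

[0] flags=0000 → (cmp)
[1] flags=0000 GE?T → r2=0x6b
[2] flags=0000 GT?T → r1=0x61
[3] flags=0000 VC?T → r5=0xab
[4] flags=1001 → (cmp)
[5] flags=1001 CC?T → r3=0x41
[6] flags=1001 CC?T → r3=0x12
[7] flags=1001 VC?F → skip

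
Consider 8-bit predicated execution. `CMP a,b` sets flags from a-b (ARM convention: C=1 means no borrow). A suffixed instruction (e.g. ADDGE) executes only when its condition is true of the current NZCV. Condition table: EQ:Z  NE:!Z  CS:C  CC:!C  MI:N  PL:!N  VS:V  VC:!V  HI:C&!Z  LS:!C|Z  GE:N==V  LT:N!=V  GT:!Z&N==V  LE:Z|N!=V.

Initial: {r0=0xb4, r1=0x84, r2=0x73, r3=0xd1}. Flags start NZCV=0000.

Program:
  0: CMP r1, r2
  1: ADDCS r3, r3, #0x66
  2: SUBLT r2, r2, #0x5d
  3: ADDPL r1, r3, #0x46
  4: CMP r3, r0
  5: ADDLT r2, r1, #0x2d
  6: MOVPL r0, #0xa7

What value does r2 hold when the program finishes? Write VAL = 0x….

VAL = 0x16

0: ✓ CMP  NZCV=0011
1: ✓ ADDCS  r3←0x37
2: ✓ SUBLT  r2←0x16
3: ✓ ADDPL  r1←0x7d
4: ✓ CMP  NZCV=1001
5: · ADDLT
6: · MOVPL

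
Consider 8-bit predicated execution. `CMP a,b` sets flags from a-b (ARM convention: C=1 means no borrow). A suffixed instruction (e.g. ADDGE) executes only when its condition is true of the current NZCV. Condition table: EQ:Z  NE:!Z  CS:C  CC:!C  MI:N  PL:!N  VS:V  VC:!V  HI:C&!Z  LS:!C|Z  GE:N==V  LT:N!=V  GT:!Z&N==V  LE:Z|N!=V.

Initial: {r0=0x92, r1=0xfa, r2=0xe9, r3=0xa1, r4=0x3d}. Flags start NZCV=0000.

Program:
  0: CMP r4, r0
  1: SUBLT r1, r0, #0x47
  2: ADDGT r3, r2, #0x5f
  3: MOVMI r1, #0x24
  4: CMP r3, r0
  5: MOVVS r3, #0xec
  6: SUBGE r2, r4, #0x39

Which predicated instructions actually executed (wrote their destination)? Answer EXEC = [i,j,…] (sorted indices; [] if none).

[0] flags=1001 → (cmp)
[1] flags=1001 LT?F → skip
[2] flags=1001 GT?T → r3=0x48
[3] flags=1001 MI?T → r1=0x24
[4] flags=1001 → (cmp)
[5] flags=1001 VS?T → r3=0xec
[6] flags=1001 GE?T → r2=0x04

EXEC = [2,3,5,6]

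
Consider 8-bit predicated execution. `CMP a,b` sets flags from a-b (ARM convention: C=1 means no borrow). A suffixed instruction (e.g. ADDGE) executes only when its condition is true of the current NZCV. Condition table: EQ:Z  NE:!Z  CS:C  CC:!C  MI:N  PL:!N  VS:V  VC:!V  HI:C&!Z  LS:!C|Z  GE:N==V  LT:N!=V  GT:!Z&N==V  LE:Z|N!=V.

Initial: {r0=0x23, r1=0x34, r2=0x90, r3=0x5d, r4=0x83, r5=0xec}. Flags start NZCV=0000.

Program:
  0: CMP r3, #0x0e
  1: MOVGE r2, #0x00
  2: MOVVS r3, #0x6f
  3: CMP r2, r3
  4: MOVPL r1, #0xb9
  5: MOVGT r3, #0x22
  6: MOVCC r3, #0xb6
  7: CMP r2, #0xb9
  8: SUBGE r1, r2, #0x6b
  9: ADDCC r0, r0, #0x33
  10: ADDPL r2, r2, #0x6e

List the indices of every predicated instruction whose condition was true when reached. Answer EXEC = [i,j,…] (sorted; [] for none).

EXEC = [1,6,8,9,10]

0: ✓ CMP  NZCV=0010
1: ✓ MOVGE  r2←0x00
2: · MOVVS
3: ✓ CMP  NZCV=1000
4: · MOVPL
5: · MOVGT
6: ✓ MOVCC  r3←0xb6
7: ✓ CMP  NZCV=0000
8: ✓ SUBGE  r1←0x95
9: ✓ ADDCC  r0←0x56
10: ✓ ADDPL  r2←0x6e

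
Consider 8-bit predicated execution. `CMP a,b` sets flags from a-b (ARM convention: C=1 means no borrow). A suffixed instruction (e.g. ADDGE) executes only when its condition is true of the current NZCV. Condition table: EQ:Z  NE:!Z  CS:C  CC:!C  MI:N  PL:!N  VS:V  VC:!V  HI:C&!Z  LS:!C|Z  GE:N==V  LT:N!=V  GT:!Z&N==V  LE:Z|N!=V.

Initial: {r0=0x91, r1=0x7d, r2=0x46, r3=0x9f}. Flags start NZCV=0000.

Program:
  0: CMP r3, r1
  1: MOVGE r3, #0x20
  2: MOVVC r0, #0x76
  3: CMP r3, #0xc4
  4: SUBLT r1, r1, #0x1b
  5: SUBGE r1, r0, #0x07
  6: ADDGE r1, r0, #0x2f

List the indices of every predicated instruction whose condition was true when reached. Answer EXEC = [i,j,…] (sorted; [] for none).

EXEC = [4]

0: ✓ CMP  NZCV=0011
1: · MOVGE
2: · MOVVC
3: ✓ CMP  NZCV=1000
4: ✓ SUBLT  r1←0x62
5: · SUBGE
6: · ADDGE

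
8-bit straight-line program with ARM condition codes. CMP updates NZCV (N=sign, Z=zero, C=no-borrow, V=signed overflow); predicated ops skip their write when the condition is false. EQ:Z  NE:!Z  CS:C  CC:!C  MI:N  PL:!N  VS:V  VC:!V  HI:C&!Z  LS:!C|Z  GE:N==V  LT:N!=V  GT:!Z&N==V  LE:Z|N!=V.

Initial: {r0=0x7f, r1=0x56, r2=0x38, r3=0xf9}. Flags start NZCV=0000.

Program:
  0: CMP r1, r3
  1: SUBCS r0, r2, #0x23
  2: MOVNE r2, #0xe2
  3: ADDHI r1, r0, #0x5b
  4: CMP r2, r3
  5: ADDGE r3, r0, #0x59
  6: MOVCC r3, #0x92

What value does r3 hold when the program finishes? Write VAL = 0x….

0: ✓ CMP  NZCV=0000
1: · SUBCS
2: ✓ MOVNE  r2←0xe2
3: · ADDHI
4: ✓ CMP  NZCV=1000
5: · ADDGE
6: ✓ MOVCC  r3←0x92

VAL = 0x92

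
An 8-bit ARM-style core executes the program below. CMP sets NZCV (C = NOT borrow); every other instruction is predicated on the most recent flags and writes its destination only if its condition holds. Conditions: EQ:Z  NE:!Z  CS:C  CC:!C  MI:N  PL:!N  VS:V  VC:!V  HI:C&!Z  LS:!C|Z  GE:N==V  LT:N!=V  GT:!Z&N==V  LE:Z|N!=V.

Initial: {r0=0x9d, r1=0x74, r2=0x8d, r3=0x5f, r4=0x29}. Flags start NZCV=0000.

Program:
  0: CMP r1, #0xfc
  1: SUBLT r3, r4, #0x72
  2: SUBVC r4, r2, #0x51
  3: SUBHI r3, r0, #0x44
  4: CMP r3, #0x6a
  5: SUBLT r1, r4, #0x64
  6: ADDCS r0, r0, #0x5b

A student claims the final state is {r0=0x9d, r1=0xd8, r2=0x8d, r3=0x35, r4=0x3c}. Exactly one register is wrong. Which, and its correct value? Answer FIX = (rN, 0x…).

0: ✓ CMP  NZCV=0000
1: · SUBLT
2: ✓ SUBVC  r4←0x3c
3: · SUBHI
4: ✓ CMP  NZCV=1000
5: ✓ SUBLT  r1←0xd8
6: · ADDCS

FIX = (r3, 0x5f)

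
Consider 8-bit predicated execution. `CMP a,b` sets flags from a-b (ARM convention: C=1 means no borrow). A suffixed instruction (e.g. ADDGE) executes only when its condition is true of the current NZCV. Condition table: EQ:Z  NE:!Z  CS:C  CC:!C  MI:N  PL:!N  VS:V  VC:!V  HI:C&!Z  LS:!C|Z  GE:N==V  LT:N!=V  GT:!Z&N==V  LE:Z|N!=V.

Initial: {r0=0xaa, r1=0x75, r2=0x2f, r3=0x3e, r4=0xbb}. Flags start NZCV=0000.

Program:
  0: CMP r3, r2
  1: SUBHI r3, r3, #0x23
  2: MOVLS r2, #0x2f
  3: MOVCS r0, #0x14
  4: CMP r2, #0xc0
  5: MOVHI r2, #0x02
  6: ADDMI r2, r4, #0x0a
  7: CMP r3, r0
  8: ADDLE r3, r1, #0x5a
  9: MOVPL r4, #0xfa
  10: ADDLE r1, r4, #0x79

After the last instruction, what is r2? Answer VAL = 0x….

[0] flags=0010 → (cmp)
[1] flags=0010 HI?T → r3=0x1b
[2] flags=0010 LS?F → skip
[3] flags=0010 CS?T → r0=0x14
[4] flags=0000 → (cmp)
[5] flags=0000 HI?F → skip
[6] flags=0000 MI?F → skip
[7] flags=0010 → (cmp)
[8] flags=0010 LE?F → skip
[9] flags=0010 PL?T → r4=0xfa
[10] flags=0010 LE?F → skip

VAL = 0x2f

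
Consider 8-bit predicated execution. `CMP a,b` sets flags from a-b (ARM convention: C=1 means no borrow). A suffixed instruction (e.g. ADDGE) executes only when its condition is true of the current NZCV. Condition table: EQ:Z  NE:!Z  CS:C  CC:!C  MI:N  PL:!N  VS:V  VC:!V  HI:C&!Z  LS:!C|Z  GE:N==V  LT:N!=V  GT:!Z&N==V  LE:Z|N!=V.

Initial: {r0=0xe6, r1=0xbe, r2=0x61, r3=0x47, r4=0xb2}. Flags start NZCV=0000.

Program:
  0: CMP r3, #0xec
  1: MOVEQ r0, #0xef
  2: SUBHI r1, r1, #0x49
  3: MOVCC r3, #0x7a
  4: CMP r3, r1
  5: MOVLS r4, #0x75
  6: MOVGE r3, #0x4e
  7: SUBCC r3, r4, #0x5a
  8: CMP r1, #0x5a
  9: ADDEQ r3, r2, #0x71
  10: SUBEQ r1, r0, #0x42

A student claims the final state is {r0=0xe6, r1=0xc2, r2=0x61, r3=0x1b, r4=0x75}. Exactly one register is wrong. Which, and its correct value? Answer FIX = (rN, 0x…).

0: ✓ CMP  NZCV=0000
1: · MOVEQ
2: · SUBHI
3: ✓ MOVCC  r3←0x7a
4: ✓ CMP  NZCV=1001
5: ✓ MOVLS  r4←0x75
6: ✓ MOVGE  r3←0x4e
7: ✓ SUBCC  r3←0x1b
8: ✓ CMP  NZCV=0011
9: · ADDEQ
10: · SUBEQ

FIX = (r1, 0xbe)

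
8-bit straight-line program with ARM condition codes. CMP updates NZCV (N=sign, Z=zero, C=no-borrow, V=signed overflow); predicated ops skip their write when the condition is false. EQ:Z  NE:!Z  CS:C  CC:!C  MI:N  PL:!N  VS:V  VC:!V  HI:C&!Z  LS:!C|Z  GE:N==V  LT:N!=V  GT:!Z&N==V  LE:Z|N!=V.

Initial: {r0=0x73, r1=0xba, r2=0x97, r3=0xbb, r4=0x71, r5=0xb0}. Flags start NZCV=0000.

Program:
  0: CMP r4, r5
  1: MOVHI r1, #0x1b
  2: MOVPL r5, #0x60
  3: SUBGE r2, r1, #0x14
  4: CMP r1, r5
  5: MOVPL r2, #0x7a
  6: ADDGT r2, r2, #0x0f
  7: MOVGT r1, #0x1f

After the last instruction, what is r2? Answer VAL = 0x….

VAL = 0x89

[0] flags=1001 → (cmp)
[1] flags=1001 HI?F → skip
[2] flags=1001 PL?F → skip
[3] flags=1001 GE?T → r2=0xa6
[4] flags=0010 → (cmp)
[5] flags=0010 PL?T → r2=0x7a
[6] flags=0010 GT?T → r2=0x89
[7] flags=0010 GT?T → r1=0x1f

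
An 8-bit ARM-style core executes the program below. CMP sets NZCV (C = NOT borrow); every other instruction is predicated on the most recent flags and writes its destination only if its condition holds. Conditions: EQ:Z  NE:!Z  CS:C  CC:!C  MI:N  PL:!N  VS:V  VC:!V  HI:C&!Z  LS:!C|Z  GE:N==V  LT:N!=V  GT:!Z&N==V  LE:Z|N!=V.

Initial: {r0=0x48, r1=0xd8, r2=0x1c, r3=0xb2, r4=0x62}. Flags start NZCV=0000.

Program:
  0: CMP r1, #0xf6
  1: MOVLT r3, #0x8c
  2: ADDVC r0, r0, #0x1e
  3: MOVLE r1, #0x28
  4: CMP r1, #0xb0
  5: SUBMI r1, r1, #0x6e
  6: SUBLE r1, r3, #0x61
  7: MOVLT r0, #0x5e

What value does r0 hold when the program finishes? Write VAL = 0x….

0: ✓ CMP  NZCV=1000
1: ✓ MOVLT  r3←0x8c
2: ✓ ADDVC  r0←0x66
3: ✓ MOVLE  r1←0x28
4: ✓ CMP  NZCV=0000
5: · SUBMI
6: · SUBLE
7: · MOVLT

VAL = 0x66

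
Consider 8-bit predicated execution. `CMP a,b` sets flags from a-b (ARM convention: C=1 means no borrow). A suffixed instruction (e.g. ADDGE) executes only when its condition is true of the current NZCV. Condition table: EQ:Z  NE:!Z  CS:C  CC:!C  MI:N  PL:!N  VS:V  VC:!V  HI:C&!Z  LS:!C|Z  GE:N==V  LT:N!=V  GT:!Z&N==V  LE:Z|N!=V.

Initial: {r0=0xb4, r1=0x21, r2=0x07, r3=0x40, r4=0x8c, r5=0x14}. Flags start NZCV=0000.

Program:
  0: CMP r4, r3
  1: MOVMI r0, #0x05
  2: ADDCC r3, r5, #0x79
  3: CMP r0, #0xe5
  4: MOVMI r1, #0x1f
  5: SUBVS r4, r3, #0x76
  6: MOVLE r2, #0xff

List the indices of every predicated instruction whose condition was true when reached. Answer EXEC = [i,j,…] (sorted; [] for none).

[0] flags=0011 → (cmp)
[1] flags=0011 MI?F → skip
[2] flags=0011 CC?F → skip
[3] flags=1000 → (cmp)
[4] flags=1000 MI?T → r1=0x1f
[5] flags=1000 VS?F → skip
[6] flags=1000 LE?T → r2=0xff

EXEC = [4,6]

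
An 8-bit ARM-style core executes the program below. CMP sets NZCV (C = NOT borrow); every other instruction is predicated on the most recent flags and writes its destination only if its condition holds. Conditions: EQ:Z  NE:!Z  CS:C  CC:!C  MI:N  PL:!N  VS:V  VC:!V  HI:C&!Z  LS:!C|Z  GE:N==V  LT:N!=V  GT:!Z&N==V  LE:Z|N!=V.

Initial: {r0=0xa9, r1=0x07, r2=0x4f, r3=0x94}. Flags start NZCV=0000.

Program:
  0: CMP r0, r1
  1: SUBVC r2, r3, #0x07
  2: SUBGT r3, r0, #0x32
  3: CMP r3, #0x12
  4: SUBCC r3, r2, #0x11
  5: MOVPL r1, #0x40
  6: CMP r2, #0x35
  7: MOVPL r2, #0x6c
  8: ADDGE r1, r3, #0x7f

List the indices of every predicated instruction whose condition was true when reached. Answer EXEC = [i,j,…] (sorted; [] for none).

EXEC = [1,7]

0: ✓ CMP  NZCV=1010
1: ✓ SUBVC  r2←0x8d
2: · SUBGT
3: ✓ CMP  NZCV=1010
4: · SUBCC
5: · MOVPL
6: ✓ CMP  NZCV=0011
7: ✓ MOVPL  r2←0x6c
8: · ADDGE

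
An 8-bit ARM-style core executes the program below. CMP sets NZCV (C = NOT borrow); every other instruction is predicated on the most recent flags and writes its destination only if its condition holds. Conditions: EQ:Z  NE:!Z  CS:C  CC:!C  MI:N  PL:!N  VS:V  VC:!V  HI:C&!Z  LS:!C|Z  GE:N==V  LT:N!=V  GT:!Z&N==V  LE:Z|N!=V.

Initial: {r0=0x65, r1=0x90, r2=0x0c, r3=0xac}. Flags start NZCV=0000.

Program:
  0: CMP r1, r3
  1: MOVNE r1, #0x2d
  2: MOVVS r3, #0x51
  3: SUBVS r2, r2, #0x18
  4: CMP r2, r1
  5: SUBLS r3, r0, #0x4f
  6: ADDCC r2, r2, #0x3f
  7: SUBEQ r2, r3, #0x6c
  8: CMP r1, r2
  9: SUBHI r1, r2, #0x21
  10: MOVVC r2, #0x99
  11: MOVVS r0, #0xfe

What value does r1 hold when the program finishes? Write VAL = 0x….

VAL = 0x2d

0: ✓ CMP  NZCV=1000
1: ✓ MOVNE  r1←0x2d
2: · MOVVS
3: · SUBVS
4: ✓ CMP  NZCV=1000
5: ✓ SUBLS  r3←0x16
6: ✓ ADDCC  r2←0x4b
7: · SUBEQ
8: ✓ CMP  NZCV=1000
9: · SUBHI
10: ✓ MOVVC  r2←0x99
11: · MOVVS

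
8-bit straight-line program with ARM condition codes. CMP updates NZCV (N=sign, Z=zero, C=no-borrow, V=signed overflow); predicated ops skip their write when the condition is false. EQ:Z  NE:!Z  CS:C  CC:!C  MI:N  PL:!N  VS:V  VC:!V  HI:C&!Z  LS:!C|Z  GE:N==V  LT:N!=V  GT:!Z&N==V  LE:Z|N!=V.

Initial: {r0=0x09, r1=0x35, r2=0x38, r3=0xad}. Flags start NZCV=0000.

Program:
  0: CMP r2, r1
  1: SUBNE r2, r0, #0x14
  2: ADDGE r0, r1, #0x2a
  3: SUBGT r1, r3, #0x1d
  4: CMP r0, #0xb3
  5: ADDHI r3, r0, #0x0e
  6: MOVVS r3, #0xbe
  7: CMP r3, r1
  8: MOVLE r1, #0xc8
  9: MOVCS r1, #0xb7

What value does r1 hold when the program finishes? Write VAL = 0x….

VAL = 0xb7

0: ✓ CMP  NZCV=0010
1: ✓ SUBNE  r2←0xf5
2: ✓ ADDGE  r0←0x5f
3: ✓ SUBGT  r1←0x90
4: ✓ CMP  NZCV=1001
5: · ADDHI
6: ✓ MOVVS  r3←0xbe
7: ✓ CMP  NZCV=0010
8: · MOVLE
9: ✓ MOVCS  r1←0xb7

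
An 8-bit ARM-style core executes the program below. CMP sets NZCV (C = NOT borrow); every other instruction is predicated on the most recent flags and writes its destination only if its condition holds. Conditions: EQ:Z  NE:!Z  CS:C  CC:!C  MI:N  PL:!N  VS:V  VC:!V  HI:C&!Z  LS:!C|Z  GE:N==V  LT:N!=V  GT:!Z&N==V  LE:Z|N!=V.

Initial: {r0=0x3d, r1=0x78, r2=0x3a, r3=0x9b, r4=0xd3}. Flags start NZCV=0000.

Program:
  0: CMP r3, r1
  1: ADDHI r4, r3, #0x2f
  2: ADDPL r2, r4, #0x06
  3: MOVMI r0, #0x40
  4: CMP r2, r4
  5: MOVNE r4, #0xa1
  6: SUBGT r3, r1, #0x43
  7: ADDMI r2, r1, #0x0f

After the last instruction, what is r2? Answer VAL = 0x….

0: ✓ CMP  NZCV=0011
1: ✓ ADDHI  r4←0xca
2: ✓ ADDPL  r2←0xd0
3: · MOVMI
4: ✓ CMP  NZCV=0010
5: ✓ MOVNE  r4←0xa1
6: ✓ SUBGT  r3←0x35
7: · ADDMI

VAL = 0xd0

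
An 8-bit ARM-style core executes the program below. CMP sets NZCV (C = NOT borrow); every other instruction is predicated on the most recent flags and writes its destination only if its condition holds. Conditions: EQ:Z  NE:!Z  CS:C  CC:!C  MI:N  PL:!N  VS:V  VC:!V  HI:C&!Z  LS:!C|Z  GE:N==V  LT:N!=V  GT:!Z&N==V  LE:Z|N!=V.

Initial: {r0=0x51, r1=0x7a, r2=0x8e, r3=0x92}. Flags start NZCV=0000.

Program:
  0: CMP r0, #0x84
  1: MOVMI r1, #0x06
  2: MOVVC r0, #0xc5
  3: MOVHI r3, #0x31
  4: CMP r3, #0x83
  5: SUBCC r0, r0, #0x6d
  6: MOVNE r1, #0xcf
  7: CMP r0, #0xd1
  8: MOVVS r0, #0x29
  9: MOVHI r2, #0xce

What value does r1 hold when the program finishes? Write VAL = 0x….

[0] flags=1001 → (cmp)
[1] flags=1001 MI?T → r1=0x06
[2] flags=1001 VC?F → skip
[3] flags=1001 HI?F → skip
[4] flags=0010 → (cmp)
[5] flags=0010 CC?F → skip
[6] flags=0010 NE?T → r1=0xcf
[7] flags=1001 → (cmp)
[8] flags=1001 VS?T → r0=0x29
[9] flags=1001 HI?F → skip

VAL = 0xcf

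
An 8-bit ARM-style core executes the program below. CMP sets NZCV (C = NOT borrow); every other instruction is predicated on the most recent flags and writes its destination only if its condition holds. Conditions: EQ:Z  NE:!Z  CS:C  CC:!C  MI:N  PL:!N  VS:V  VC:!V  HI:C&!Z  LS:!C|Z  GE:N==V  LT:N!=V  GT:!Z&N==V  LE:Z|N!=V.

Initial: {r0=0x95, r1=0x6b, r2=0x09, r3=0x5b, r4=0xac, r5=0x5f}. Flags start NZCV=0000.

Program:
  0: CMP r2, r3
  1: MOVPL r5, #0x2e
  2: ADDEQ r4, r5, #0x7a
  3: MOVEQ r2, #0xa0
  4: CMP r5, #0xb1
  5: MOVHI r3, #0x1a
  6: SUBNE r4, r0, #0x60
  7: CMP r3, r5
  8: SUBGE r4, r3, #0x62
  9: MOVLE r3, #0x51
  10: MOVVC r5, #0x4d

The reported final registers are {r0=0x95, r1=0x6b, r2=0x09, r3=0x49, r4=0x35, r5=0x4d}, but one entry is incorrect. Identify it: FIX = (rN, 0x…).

0: ✓ CMP  NZCV=1000
1: · MOVPL
2: · ADDEQ
3: · MOVEQ
4: ✓ CMP  NZCV=1001
5: · MOVHI
6: ✓ SUBNE  r4←0x35
7: ✓ CMP  NZCV=1000
8: · SUBGE
9: ✓ MOVLE  r3←0x51
10: ✓ MOVVC  r5←0x4d

FIX = (r3, 0x51)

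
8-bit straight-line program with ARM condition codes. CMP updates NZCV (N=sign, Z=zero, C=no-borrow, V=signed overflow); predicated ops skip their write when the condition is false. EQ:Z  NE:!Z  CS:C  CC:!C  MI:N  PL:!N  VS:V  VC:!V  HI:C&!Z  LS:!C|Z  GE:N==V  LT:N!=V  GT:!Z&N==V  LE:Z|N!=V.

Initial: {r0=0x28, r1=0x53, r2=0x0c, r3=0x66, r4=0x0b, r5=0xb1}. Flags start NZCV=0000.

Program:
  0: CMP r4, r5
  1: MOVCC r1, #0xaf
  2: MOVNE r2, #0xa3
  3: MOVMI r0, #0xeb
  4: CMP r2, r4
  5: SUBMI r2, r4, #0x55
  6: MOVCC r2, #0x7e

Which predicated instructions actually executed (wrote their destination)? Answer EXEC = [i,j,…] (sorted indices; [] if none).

EXEC = [1,2,5]

0: ✓ CMP  NZCV=0000
1: ✓ MOVCC  r1←0xaf
2: ✓ MOVNE  r2←0xa3
3: · MOVMI
4: ✓ CMP  NZCV=1010
5: ✓ SUBMI  r2←0xb6
6: · MOVCC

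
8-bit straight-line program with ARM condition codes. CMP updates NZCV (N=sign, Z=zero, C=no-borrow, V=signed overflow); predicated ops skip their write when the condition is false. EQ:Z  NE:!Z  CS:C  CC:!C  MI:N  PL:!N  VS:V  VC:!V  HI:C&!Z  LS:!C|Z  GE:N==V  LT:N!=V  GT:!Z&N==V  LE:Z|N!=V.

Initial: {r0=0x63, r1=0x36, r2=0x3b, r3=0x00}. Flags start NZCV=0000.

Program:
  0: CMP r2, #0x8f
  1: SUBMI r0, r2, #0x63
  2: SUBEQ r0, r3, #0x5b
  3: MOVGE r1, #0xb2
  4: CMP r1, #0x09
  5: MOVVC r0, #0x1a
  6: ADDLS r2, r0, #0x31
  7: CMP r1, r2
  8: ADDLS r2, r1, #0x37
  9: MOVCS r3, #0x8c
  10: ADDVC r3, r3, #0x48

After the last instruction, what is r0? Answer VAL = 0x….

VAL = 0x1a

0: ✓ CMP  NZCV=1001
1: ✓ SUBMI  r0←0xd8
2: · SUBEQ
3: ✓ MOVGE  r1←0xb2
4: ✓ CMP  NZCV=1010
5: ✓ MOVVC  r0←0x1a
6: · ADDLS
7: ✓ CMP  NZCV=0011
8: · ADDLS
9: ✓ MOVCS  r3←0x8c
10: · ADDVC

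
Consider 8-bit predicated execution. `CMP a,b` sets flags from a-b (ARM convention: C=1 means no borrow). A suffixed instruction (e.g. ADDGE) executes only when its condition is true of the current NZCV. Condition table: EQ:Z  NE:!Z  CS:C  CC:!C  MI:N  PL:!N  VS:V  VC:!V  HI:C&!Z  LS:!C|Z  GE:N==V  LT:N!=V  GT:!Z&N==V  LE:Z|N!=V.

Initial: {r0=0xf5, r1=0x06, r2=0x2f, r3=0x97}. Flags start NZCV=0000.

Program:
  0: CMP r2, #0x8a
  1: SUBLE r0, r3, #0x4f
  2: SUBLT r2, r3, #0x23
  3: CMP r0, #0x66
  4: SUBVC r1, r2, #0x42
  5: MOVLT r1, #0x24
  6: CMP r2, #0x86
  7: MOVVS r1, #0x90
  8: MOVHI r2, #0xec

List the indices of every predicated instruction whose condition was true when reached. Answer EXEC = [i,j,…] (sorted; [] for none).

0: ✓ CMP  NZCV=1001
1: · SUBLE
2: · SUBLT
3: ✓ CMP  NZCV=1010
4: ✓ SUBVC  r1←0xed
5: ✓ MOVLT  r1←0x24
6: ✓ CMP  NZCV=1001
7: ✓ MOVVS  r1←0x90
8: · MOVHI

EXEC = [4,5,7]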